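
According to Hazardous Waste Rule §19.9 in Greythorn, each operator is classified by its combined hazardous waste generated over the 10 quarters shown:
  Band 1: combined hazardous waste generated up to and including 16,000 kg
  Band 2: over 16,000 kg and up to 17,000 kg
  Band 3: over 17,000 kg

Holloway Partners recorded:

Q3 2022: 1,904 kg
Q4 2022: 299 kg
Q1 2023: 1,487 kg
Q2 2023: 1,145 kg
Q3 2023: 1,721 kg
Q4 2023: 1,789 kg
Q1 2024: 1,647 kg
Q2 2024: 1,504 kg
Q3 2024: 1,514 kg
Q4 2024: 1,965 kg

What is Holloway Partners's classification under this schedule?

Band 1

Combined hazardous waste generated: 1,904 kg + 299 kg + 1,487 kg + 1,145 kg + 1,721 kg + 1,789 kg + 1,647 kg + 1,504 kg + 1,514 kg + 1,965 kg = 14,975 kg.
14,975 kg ≤ 16,000 kg, so Band 1 applies.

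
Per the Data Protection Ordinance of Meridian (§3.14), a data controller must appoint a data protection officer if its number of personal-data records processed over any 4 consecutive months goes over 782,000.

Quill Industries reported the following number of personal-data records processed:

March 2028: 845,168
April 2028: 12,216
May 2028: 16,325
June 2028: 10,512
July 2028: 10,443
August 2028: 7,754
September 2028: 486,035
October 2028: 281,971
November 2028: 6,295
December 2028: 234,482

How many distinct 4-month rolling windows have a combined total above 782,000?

4

March 2028–June 2028: 845,168 + 12,216 + 16,325 + 10,512 = 884,221 (over)
April 2028–July 2028: 12,216 + 16,325 + 10,512 + 10,443 = 49,496 (under)
May 2028–August 2028: 16,325 + 10,512 + 10,443 + 7,754 = 45,034 (under)
June 2028–September 2028: 10,512 + 10,443 + 7,754 + 486,035 = 514,744 (under)
July 2028–October 2028: 10,443 + 7,754 + 486,035 + 281,971 = 786,203 (over)
August 2028–November 2028: 7,754 + 486,035 + 281,971 + 6,295 = 782,055 (over)
September 2028–December 2028: 486,035 + 281,971 + 6,295 + 234,482 = 1,008,783 (over)
4 windows exceed the threshold.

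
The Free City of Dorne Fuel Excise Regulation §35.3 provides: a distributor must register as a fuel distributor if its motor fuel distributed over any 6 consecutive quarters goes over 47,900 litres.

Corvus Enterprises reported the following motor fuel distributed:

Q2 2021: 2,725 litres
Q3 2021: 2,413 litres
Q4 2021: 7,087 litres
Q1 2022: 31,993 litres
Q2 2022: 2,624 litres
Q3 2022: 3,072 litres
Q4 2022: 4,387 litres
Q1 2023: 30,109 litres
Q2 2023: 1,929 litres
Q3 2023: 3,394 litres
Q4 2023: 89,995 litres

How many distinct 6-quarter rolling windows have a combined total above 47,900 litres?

Q2 2021–Q3 2022: 2,725 litres + 2,413 litres + 7,087 litres + 31,993 litres + 2,624 litres + 3,072 litres = 49,914 litres (over)
Q3 2021–Q4 2022: 2,413 litres + 7,087 litres + 31,993 litres + 2,624 litres + 3,072 litres + 4,387 litres = 51,576 litres (over)
Q4 2021–Q1 2023: 7,087 litres + 31,993 litres + 2,624 litres + 3,072 litres + 4,387 litres + 30,109 litres = 79,272 litres (over)
Q1 2022–Q2 2023: 31,993 litres + 2,624 litres + 3,072 litres + 4,387 litres + 30,109 litres + 1,929 litres = 74,114 litres (over)
Q2 2022–Q3 2023: 2,624 litres + 3,072 litres + 4,387 litres + 30,109 litres + 1,929 litres + 3,394 litres = 45,515 litres (under)
Q3 2022–Q4 2023: 3,072 litres + 4,387 litres + 30,109 litres + 1,929 litres + 3,394 litres + 89,995 litres = 132,886 litres (over)
5 windows exceed the threshold.

5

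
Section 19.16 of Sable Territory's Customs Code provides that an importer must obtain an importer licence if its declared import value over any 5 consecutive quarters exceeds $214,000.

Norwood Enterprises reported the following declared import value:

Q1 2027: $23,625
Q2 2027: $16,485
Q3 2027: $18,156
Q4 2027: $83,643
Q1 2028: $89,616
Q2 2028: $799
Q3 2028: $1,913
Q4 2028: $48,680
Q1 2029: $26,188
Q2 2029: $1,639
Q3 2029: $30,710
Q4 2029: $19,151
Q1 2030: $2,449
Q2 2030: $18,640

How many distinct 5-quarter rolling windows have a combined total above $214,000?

Q1 2027–Q1 2028: $23,625 + $16,485 + $18,156 + $83,643 + $89,616 = $231,525 (over)
Q2 2027–Q2 2028: $16,485 + $18,156 + $83,643 + $89,616 + $799 = $208,699 (under)
Q3 2027–Q3 2028: $18,156 + $83,643 + $89,616 + $799 + $1,913 = $194,127 (under)
Q4 2027–Q4 2028: $83,643 + $89,616 + $799 + $1,913 + $48,680 = $224,651 (over)
Q1 2028–Q1 2029: $89,616 + $799 + $1,913 + $48,680 + $26,188 = $167,196 (under)
Q2 2028–Q2 2029: $799 + $1,913 + $48,680 + $26,188 + $1,639 = $79,219 (under)
Q3 2028–Q3 2029: $1,913 + $48,680 + $26,188 + $1,639 + $30,710 = $109,130 (under)
Q4 2028–Q4 2029: $48,680 + $26,188 + $1,639 + $30,710 + $19,151 = $126,368 (under)
Q1 2029–Q1 2030: $26,188 + $1,639 + $30,710 + $19,151 + $2,449 = $80,137 (under)
Q2 2029–Q2 2030: $1,639 + $30,710 + $19,151 + $2,449 + $18,640 = $72,589 (under)
2 windows exceed the threshold.

2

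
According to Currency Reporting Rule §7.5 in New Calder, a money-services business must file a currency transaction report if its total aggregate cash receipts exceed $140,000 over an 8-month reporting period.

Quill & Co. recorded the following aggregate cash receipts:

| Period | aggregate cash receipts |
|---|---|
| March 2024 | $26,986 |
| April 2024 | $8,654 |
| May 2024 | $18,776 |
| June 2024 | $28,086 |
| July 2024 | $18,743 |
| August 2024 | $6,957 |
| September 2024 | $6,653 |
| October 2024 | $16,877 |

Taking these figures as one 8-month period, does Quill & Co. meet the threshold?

Total aggregate cash receipts: $26,986 + $8,654 + $18,776 + $28,086 + $18,743 + $6,957 + $6,653 + $16,877 = $131,732.
$131,732 ≤ $140,000, so the threshold is not exceeded.

No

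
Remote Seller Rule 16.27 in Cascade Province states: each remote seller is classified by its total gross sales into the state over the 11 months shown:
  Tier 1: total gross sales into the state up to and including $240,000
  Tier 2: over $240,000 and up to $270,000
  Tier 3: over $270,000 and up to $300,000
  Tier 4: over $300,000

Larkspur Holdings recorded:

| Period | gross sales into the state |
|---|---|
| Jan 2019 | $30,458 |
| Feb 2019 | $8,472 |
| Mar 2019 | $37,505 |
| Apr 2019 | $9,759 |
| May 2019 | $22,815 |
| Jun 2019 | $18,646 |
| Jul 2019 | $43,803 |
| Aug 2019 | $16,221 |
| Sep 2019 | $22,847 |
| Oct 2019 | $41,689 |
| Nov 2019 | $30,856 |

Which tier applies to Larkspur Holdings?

Total gross sales into the state: $30,458 + $8,472 + $37,505 + $9,759 + $22,815 + $18,646 + $43,803 + $16,221 + $22,847 + $41,689 + $30,856 = $283,071.
$270,000 < $283,071 ≤ $300,000, so Tier 3 applies.

Tier 3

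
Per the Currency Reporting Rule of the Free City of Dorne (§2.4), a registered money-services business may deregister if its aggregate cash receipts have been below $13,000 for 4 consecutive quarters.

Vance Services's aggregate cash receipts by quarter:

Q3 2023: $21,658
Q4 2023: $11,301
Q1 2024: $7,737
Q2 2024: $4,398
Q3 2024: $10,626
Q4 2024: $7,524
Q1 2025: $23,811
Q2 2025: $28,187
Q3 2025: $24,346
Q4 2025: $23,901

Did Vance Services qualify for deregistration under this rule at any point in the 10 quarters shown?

Quarters below $13,000: Q4 2023, Q1 2024, Q2 2024, Q3 2024, Q4 2024.
Longest run of consecutive quarters below the threshold: 5.
5 ≥ 4, so Vance Services became eligible.

Yes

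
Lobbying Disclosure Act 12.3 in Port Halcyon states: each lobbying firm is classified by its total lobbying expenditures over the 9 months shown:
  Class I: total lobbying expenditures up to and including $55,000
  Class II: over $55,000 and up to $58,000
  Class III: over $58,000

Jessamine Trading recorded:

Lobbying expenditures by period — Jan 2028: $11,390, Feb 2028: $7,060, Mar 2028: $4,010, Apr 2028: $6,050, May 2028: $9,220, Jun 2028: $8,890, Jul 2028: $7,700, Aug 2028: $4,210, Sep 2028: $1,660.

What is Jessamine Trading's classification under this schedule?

Class III

Total lobbying expenditures: $11,390 + $7,060 + $4,010 + $6,050 + $9,220 + $8,890 + $7,700 + $4,210 + $1,660 = $60,190.
$60,190 > $58,000, so Class III applies.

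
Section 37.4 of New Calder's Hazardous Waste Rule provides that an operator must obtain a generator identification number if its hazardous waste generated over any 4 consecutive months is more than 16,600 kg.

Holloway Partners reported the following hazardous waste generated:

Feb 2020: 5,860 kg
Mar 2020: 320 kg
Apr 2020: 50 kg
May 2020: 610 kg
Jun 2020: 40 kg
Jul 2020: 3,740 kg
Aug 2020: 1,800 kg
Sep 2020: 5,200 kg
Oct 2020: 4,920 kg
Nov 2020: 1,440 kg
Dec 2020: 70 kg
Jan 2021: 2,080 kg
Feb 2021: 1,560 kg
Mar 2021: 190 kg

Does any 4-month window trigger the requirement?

No

Feb 2020–May 2020: 5,860 kg + 320 kg + 50 kg + 610 kg = 6,840 kg (under)
Mar 2020–Jun 2020: 320 kg + 50 kg + 610 kg + 40 kg = 1,020 kg (under)
Apr 2020–Jul 2020: 50 kg + 610 kg + 40 kg + 3,740 kg = 4,440 kg (under)
May 2020–Aug 2020: 610 kg + 40 kg + 3,740 kg + 1,800 kg = 6,190 kg (under)
Jun 2020–Sep 2020: 40 kg + 3,740 kg + 1,800 kg + 5,200 kg = 10,780 kg (under)
Jul 2020–Oct 2020: 3,740 kg + 1,800 kg + 5,200 kg + 4,920 kg = 15,660 kg (under)
Aug 2020–Nov 2020: 1,800 kg + 5,200 kg + 4,920 kg + 1,440 kg = 13,360 kg (under)
Sep 2020–Dec 2020: 5,200 kg + 4,920 kg + 1,440 kg + 70 kg = 11,630 kg (under)
Oct 2020–Jan 2021: 4,920 kg + 1,440 kg + 70 kg + 2,080 kg = 8,510 kg (under)
Nov 2020–Feb 2021: 1,440 kg + 70 kg + 2,080 kg + 1,560 kg = 5,150 kg (under)
Dec 2020–Mar 2021: 70 kg + 2,080 kg + 1,560 kg + 190 kg = 3,900 kg (under)
No window exceeds 16,600 kg.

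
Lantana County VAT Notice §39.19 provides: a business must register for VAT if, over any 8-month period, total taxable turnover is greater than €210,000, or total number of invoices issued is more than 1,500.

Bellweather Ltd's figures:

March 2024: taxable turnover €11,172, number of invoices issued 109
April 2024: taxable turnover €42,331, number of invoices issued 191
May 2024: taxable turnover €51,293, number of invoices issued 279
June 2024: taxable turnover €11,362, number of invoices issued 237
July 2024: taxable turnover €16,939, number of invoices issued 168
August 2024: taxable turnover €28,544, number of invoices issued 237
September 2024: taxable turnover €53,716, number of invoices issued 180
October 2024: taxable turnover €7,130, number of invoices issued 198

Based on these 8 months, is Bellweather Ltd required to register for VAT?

Total taxable turnover: €11,172 + €42,331 + €51,293 + €11,362 + €16,939 + €28,544 + €53,716 + €7,130 = €222,487 (> €210,000).
Total number of invoices issued: 109 + 191 + 279 + 237 + 168 + 237 + 180 + 198 = 1,599 (> 1,500).
The test is 'or': at least one threshold is exceeded.

Yes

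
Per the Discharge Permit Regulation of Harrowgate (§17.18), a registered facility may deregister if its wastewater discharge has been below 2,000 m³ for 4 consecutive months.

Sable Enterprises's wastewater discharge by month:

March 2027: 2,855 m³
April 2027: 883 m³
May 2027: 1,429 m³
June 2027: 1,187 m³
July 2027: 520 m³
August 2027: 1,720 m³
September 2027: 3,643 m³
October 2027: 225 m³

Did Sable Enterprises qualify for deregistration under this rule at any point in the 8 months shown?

Yes

Months below 2,000 m³: April 2027, May 2027, June 2027, July 2027, August 2027, October 2027.
Longest run of consecutive months below the threshold: 5.
5 ≥ 4, so Sable Enterprises became eligible.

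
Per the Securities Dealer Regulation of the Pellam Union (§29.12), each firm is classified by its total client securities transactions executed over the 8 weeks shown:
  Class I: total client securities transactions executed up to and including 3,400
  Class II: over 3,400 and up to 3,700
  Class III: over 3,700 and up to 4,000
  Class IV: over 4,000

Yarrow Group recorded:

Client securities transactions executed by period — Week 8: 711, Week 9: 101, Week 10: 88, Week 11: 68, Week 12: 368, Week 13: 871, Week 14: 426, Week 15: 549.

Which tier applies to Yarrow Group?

Total client securities transactions executed: 711 + 101 + 88 + 68 + 368 + 871 + 426 + 549 = 3,182.
3,182 ≤ 3,400, so Class I applies.

Class I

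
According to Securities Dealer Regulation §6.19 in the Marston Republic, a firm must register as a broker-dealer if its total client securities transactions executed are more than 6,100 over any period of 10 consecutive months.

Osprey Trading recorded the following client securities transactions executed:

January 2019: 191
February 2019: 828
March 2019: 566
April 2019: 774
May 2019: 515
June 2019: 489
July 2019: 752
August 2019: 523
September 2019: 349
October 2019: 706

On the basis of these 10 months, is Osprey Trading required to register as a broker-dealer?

Total client securities transactions executed: 191 + 828 + 566 + 774 + 515 + 489 + 752 + 523 + 349 + 706 = 5,693.
5,693 ≤ 6,100, so the threshold is not exceeded.

No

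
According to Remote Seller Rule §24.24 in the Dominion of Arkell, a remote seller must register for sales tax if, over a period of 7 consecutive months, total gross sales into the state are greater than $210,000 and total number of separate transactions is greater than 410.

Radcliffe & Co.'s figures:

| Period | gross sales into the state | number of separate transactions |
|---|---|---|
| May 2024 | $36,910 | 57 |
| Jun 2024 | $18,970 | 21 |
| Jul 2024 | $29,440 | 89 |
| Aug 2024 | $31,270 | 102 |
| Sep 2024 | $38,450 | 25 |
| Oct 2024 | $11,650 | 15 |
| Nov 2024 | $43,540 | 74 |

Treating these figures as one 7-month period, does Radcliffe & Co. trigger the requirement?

Total gross sales into the state: $36,910 + $18,970 + $29,440 + $31,270 + $38,450 + $11,650 + $43,540 = $210,230 (> $210,000).
Total number of separate transactions: 57 + 21 + 89 + 102 + 25 + 15 + 74 = 383 (≤ 410).
The test is 'and': the rule requires both, and at least one is not exceeded.

No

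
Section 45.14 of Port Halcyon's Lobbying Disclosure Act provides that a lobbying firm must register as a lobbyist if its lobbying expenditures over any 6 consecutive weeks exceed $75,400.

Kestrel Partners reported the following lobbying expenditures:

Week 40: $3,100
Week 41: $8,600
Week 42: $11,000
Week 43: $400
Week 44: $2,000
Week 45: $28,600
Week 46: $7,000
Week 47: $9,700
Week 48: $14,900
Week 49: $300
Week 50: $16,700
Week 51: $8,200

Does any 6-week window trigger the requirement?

Yes

Week 40–Week 45: $3,100 + $8,600 + $11,000 + $400 + $2,000 + $28,600 = $53,700 (under)
Week 41–Week 46: $8,600 + $11,000 + $400 + $2,000 + $28,600 + $7,000 = $57,600 (under)
Week 42–Week 47: $11,000 + $400 + $2,000 + $28,600 + $7,000 + $9,700 = $58,700 (under)
Week 43–Week 48: $400 + $2,000 + $28,600 + $7,000 + $9,700 + $14,900 = $62,600 (under)
Week 44–Week 49: $2,000 + $28,600 + $7,000 + $9,700 + $14,900 + $300 = $62,500 (under)
Week 45–Week 50: $28,600 + $7,000 + $9,700 + $14,900 + $300 + $16,700 = $77,200 (over)
Week 46–Week 51: $7,000 + $9,700 + $14,900 + $300 + $16,700 + $8,200 = $56,800 (under)
At least one window exceeds $75,400.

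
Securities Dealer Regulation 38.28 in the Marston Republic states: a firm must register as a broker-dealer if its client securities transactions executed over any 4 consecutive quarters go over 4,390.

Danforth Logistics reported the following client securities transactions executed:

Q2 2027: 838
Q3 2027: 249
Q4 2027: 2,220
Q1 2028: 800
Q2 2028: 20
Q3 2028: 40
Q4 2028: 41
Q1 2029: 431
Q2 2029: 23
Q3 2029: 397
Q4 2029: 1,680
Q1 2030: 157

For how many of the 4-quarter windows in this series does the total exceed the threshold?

0

Q2 2027–Q1 2028: 838 + 249 + 2,220 + 800 = 4,107 (under)
Q3 2027–Q2 2028: 249 + 2,220 + 800 + 20 = 3,289 (under)
Q4 2027–Q3 2028: 2,220 + 800 + 20 + 40 = 3,080 (under)
Q1 2028–Q4 2028: 800 + 20 + 40 + 41 = 901 (under)
Q2 2028–Q1 2029: 20 + 40 + 41 + 431 = 532 (under)
Q3 2028–Q2 2029: 40 + 41 + 431 + 23 = 535 (under)
Q4 2028–Q3 2029: 41 + 431 + 23 + 397 = 892 (under)
Q1 2029–Q4 2029: 431 + 23 + 397 + 1,680 = 2,531 (under)
Q2 2029–Q1 2030: 23 + 397 + 1,680 + 157 = 2,257 (under)
0 windows exceed the threshold.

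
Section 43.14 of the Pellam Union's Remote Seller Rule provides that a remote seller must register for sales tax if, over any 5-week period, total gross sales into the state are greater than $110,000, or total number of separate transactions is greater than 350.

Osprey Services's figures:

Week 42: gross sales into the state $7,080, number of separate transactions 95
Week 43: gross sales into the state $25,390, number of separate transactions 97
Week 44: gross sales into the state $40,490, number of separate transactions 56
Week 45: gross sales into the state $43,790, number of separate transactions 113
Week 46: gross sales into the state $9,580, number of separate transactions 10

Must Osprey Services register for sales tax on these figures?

Yes

Total gross sales into the state: $7,080 + $25,390 + $40,490 + $43,790 + $9,580 = $126,330 (> $110,000).
Total number of separate transactions: 95 + 97 + 56 + 113 + 10 = 371 (> 350).
The test is 'or': at least one threshold is exceeded.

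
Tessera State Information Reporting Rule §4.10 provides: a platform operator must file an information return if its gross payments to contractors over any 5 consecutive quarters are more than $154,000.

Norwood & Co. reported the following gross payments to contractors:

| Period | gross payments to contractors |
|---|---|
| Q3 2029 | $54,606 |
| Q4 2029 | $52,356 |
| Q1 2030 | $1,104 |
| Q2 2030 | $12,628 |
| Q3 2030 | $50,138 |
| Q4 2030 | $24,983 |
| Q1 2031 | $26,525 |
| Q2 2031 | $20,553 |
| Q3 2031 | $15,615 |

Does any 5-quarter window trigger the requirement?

Yes

Q3 2029–Q3 2030: $54,606 + $52,356 + $1,104 + $12,628 + $50,138 = $170,832 (over)
Q4 2029–Q4 2030: $52,356 + $1,104 + $12,628 + $50,138 + $24,983 = $141,209 (under)
Q1 2030–Q1 2031: $1,104 + $12,628 + $50,138 + $24,983 + $26,525 = $115,378 (under)
Q2 2030–Q2 2031: $12,628 + $50,138 + $24,983 + $26,525 + $20,553 = $134,827 (under)
Q3 2030–Q3 2031: $50,138 + $24,983 + $26,525 + $20,553 + $15,615 = $137,814 (under)
At least one window exceeds $154,000.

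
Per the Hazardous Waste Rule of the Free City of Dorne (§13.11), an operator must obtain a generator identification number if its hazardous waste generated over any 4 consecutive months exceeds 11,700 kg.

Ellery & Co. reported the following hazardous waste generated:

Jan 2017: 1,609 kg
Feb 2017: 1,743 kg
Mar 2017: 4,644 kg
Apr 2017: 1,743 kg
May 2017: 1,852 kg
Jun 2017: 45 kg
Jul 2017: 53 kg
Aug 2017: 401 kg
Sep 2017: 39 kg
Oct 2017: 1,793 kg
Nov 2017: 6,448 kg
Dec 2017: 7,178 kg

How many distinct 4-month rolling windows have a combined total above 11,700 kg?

Jan 2017–Apr 2017: 1,609 kg + 1,743 kg + 4,644 kg + 1,743 kg = 9,739 kg (under)
Feb 2017–May 2017: 1,743 kg + 4,644 kg + 1,743 kg + 1,852 kg = 9,982 kg (under)
Mar 2017–Jun 2017: 4,644 kg + 1,743 kg + 1,852 kg + 45 kg = 8,284 kg (under)
Apr 2017–Jul 2017: 1,743 kg + 1,852 kg + 45 kg + 53 kg = 3,693 kg (under)
May 2017–Aug 2017: 1,852 kg + 45 kg + 53 kg + 401 kg = 2,351 kg (under)
Jun 2017–Sep 2017: 45 kg + 53 kg + 401 kg + 39 kg = 538 kg (under)
Jul 2017–Oct 2017: 53 kg + 401 kg + 39 kg + 1,793 kg = 2,286 kg (under)
Aug 2017–Nov 2017: 401 kg + 39 kg + 1,793 kg + 6,448 kg = 8,681 kg (under)
Sep 2017–Dec 2017: 39 kg + 1,793 kg + 6,448 kg + 7,178 kg = 15,458 kg (over)
1 window exceeds the threshold.

1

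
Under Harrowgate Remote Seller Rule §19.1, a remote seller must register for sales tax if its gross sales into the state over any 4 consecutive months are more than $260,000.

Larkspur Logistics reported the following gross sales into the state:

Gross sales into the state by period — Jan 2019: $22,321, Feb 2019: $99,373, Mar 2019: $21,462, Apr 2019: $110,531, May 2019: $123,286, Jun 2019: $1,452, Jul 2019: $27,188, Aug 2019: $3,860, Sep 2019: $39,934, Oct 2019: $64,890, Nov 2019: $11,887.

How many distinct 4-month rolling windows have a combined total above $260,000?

2

Jan 2019–Apr 2019: $22,321 + $99,373 + $21,462 + $110,531 = $253,687 (under)
Feb 2019–May 2019: $99,373 + $21,462 + $110,531 + $123,286 = $354,652 (over)
Mar 2019–Jun 2019: $21,462 + $110,531 + $123,286 + $1,452 = $256,731 (under)
Apr 2019–Jul 2019: $110,531 + $123,286 + $1,452 + $27,188 = $262,457 (over)
May 2019–Aug 2019: $123,286 + $1,452 + $27,188 + $3,860 = $155,786 (under)
Jun 2019–Sep 2019: $1,452 + $27,188 + $3,860 + $39,934 = $72,434 (under)
Jul 2019–Oct 2019: $27,188 + $3,860 + $39,934 + $64,890 = $135,872 (under)
Aug 2019–Nov 2019: $3,860 + $39,934 + $64,890 + $11,887 = $120,571 (under)
2 windows exceed the threshold.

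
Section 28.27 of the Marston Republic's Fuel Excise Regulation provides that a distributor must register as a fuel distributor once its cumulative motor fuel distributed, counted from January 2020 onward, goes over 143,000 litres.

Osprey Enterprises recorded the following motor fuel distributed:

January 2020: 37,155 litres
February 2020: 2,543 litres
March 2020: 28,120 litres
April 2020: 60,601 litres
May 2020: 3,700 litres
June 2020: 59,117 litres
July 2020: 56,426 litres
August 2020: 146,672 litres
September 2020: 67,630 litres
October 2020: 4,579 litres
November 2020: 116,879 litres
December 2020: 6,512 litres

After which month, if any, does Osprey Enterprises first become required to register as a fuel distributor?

Through January 2020: 37,155 litres
Through February 2020: 39,698 litres
Through March 2020: 67,818 litres
Through April 2020: 128,419 litres
Through May 2020: 132,119 litres
Through June 2020: 191,236 litres ← exceeds threshold

June 2020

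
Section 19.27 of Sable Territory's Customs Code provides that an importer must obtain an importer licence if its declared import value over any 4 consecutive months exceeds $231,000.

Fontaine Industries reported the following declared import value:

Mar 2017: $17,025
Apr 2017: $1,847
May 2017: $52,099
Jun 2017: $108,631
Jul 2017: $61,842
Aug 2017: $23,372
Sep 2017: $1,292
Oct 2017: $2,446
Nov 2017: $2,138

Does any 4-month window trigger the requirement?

Yes

Mar 2017–Jun 2017: $17,025 + $1,847 + $52,099 + $108,631 = $179,602 (under)
Apr 2017–Jul 2017: $1,847 + $52,099 + $108,631 + $61,842 = $224,419 (under)
May 2017–Aug 2017: $52,099 + $108,631 + $61,842 + $23,372 = $245,944 (over)
Jun 2017–Sep 2017: $108,631 + $61,842 + $23,372 + $1,292 = $195,137 (under)
Jul 2017–Oct 2017: $61,842 + $23,372 + $1,292 + $2,446 = $88,952 (under)
Aug 2017–Nov 2017: $23,372 + $1,292 + $2,446 + $2,138 = $29,248 (under)
At least one window exceeds $231,000.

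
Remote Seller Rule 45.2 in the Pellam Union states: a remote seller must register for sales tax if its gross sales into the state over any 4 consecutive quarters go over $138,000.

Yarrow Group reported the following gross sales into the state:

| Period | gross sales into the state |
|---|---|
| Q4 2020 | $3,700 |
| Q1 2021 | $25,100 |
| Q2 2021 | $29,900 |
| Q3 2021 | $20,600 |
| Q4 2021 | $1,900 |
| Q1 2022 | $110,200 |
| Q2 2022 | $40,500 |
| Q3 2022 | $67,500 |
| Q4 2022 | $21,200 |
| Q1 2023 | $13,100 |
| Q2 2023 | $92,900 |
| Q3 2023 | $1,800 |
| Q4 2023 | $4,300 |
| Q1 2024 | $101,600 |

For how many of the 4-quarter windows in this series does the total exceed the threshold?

Q4 2020–Q3 2021: $3,700 + $25,100 + $29,900 + $20,600 = $79,300 (under)
Q1 2021–Q4 2021: $25,100 + $29,900 + $20,600 + $1,900 = $77,500 (under)
Q2 2021–Q1 2022: $29,900 + $20,600 + $1,900 + $110,200 = $162,600 (over)
Q3 2021–Q2 2022: $20,600 + $1,900 + $110,200 + $40,500 = $173,200 (over)
Q4 2021–Q3 2022: $1,900 + $110,200 + $40,500 + $67,500 = $220,100 (over)
Q1 2022–Q4 2022: $110,200 + $40,500 + $67,500 + $21,200 = $239,400 (over)
Q2 2022–Q1 2023: $40,500 + $67,500 + $21,200 + $13,100 = $142,300 (over)
Q3 2022–Q2 2023: $67,500 + $21,200 + $13,100 + $92,900 = $194,700 (over)
Q4 2022–Q3 2023: $21,200 + $13,100 + $92,900 + $1,800 = $129,000 (under)
Q1 2023–Q4 2023: $13,100 + $92,900 + $1,800 + $4,300 = $112,100 (under)
Q2 2023–Q1 2024: $92,900 + $1,800 + $4,300 + $101,600 = $200,600 (over)
7 windows exceed the threshold.

7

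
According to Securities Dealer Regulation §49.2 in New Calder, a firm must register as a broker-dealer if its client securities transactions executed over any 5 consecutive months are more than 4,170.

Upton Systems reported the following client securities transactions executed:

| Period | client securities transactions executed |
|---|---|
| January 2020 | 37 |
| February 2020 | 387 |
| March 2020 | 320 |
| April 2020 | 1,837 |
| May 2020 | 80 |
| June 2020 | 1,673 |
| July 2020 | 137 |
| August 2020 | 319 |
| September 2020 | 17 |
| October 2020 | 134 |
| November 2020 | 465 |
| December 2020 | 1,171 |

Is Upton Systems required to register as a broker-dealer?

January 2020–May 2020: 37 + 387 + 320 + 1,837 + 80 = 2,661 (under)
February 2020–June 2020: 387 + 320 + 1,837 + 80 + 1,673 = 4,297 (over)
March 2020–July 2020: 320 + 1,837 + 80 + 1,673 + 137 = 4,047 (under)
April 2020–August 2020: 1,837 + 80 + 1,673 + 137 + 319 = 4,046 (under)
May 2020–September 2020: 80 + 1,673 + 137 + 319 + 17 = 2,226 (under)
June 2020–October 2020: 1,673 + 137 + 319 + 17 + 134 = 2,280 (under)
July 2020–November 2020: 137 + 319 + 17 + 134 + 465 = 1,072 (under)
August 2020–December 2020: 319 + 17 + 134 + 465 + 1,171 = 2,106 (under)
At least one window exceeds 4,170.

Yes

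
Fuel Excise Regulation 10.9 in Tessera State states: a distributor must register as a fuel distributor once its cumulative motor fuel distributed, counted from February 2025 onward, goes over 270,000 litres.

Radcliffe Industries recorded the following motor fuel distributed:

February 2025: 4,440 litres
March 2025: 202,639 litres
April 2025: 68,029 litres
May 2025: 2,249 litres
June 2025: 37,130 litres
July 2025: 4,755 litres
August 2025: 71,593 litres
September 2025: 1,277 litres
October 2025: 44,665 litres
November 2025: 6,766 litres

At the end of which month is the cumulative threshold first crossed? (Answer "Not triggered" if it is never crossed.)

April 2025

Through February 2025: 4,440 litres
Through March 2025: 207,079 litres
Through April 2025: 275,108 litres ← exceeds threshold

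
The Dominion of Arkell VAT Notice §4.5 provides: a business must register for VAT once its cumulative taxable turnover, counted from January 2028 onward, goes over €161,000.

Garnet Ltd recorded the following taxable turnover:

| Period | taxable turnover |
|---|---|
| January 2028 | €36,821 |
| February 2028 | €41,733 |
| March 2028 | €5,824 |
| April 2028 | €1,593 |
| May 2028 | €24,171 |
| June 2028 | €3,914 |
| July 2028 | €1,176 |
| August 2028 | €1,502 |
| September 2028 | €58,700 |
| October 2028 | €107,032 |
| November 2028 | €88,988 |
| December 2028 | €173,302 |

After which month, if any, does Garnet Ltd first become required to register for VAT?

September 2028

Through January 2028: €36,821
Through February 2028: €78,554
Through March 2028: €84,378
Through April 2028: €85,971
Through May 2028: €110,142
Through June 2028: €114,056
Through July 2028: €115,232
Through August 2028: €116,734
Through September 2028: €175,434 ← exceeds threshold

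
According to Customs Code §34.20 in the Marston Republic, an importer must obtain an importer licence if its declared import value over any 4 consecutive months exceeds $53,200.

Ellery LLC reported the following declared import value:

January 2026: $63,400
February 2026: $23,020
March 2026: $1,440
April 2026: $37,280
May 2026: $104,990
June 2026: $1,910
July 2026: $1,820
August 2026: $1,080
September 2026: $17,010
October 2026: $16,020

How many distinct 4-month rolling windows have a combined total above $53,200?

5

January 2026–April 2026: $63,400 + $23,020 + $1,440 + $37,280 = $125,140 (over)
February 2026–May 2026: $23,020 + $1,440 + $37,280 + $104,990 = $166,730 (over)
March 2026–June 2026: $1,440 + $37,280 + $104,990 + $1,910 = $145,620 (over)
April 2026–July 2026: $37,280 + $104,990 + $1,910 + $1,820 = $146,000 (over)
May 2026–August 2026: $104,990 + $1,910 + $1,820 + $1,080 = $109,800 (over)
June 2026–September 2026: $1,910 + $1,820 + $1,080 + $17,010 = $21,820 (under)
July 2026–October 2026: $1,820 + $1,080 + $17,010 + $16,020 = $35,930 (under)
5 windows exceed the threshold.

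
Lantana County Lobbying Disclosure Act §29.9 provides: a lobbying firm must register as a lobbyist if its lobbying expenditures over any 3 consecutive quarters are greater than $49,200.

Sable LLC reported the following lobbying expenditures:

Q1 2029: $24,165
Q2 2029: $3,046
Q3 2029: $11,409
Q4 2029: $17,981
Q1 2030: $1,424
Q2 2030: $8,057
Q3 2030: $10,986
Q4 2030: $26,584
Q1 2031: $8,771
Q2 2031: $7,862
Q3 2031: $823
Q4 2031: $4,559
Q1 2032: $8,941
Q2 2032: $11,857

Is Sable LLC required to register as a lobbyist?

Q1 2029–Q3 2029: $24,165 + $3,046 + $11,409 = $38,620 (under)
Q2 2029–Q4 2029: $3,046 + $11,409 + $17,981 = $32,436 (under)
Q3 2029–Q1 2030: $11,409 + $17,981 + $1,424 = $30,814 (under)
Q4 2029–Q2 2030: $17,981 + $1,424 + $8,057 = $27,462 (under)
Q1 2030–Q3 2030: $1,424 + $8,057 + $10,986 = $20,467 (under)
Q2 2030–Q4 2030: $8,057 + $10,986 + $26,584 = $45,627 (under)
Q3 2030–Q1 2031: $10,986 + $26,584 + $8,771 = $46,341 (under)
Q4 2030–Q2 2031: $26,584 + $8,771 + $7,862 = $43,217 (under)
Q1 2031–Q3 2031: $8,771 + $7,862 + $823 = $17,456 (under)
Q2 2031–Q4 2031: $7,862 + $823 + $4,559 = $13,244 (under)
Q3 2031–Q1 2032: $823 + $4,559 + $8,941 = $14,323 (under)
Q4 2031–Q2 2032: $4,559 + $8,941 + $11,857 = $25,357 (under)
No window exceeds $49,200.

No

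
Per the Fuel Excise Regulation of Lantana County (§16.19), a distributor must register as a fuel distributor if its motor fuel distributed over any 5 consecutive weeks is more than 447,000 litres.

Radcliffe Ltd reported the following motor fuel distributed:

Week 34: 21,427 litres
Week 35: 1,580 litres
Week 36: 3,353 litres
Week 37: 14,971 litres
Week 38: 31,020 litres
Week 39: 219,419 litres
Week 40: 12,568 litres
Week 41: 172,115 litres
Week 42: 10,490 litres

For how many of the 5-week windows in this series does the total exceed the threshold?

Week 34–Week 38: 21,427 litres + 1,580 litres + 3,353 litres + 14,971 litres + 31,020 litres = 72,351 litres (under)
Week 35–Week 39: 1,580 litres + 3,353 litres + 14,971 litres + 31,020 litres + 219,419 litres = 270,343 litres (under)
Week 36–Week 40: 3,353 litres + 14,971 litres + 31,020 litres + 219,419 litres + 12,568 litres = 281,331 litres (under)
Week 37–Week 41: 14,971 litres + 31,020 litres + 219,419 litres + 12,568 litres + 172,115 litres = 450,093 litres (over)
Week 38–Week 42: 31,020 litres + 219,419 litres + 12,568 litres + 172,115 litres + 10,490 litres = 445,612 litres (under)
1 window exceeds the threshold.

1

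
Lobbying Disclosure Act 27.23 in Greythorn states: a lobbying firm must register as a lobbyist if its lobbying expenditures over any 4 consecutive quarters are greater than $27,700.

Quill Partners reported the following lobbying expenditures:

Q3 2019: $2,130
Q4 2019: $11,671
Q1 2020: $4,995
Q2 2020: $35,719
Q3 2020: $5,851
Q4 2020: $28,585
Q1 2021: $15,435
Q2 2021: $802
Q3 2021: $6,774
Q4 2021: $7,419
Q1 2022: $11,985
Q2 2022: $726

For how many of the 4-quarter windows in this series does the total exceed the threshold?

Q3 2019–Q2 2020: $2,130 + $11,671 + $4,995 + $35,719 = $54,515 (over)
Q4 2019–Q3 2020: $11,671 + $4,995 + $35,719 + $5,851 = $58,236 (over)
Q1 2020–Q4 2020: $4,995 + $35,719 + $5,851 + $28,585 = $75,150 (over)
Q2 2020–Q1 2021: $35,719 + $5,851 + $28,585 + $15,435 = $85,590 (over)
Q3 2020–Q2 2021: $5,851 + $28,585 + $15,435 + $802 = $50,673 (over)
Q4 2020–Q3 2021: $28,585 + $15,435 + $802 + $6,774 = $51,596 (over)
Q1 2021–Q4 2021: $15,435 + $802 + $6,774 + $7,419 = $30,430 (over)
Q2 2021–Q1 2022: $802 + $6,774 + $7,419 + $11,985 = $26,980 (under)
Q3 2021–Q2 2022: $6,774 + $7,419 + $11,985 + $726 = $26,904 (under)
7 windows exceed the threshold.

7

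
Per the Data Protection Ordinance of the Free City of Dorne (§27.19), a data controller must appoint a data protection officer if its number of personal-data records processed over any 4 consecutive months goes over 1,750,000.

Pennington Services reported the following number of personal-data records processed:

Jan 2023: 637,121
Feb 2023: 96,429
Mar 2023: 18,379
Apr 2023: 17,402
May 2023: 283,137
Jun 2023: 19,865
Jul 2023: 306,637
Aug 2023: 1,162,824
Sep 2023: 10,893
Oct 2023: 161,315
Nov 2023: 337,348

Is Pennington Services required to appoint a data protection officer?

Yes

Jan 2023–Apr 2023: 637,121 + 96,429 + 18,379 + 17,402 = 769,331 (under)
Feb 2023–May 2023: 96,429 + 18,379 + 17,402 + 283,137 = 415,347 (under)
Mar 2023–Jun 2023: 18,379 + 17,402 + 283,137 + 19,865 = 338,783 (under)
Apr 2023–Jul 2023: 17,402 + 283,137 + 19,865 + 306,637 = 627,041 (under)
May 2023–Aug 2023: 283,137 + 19,865 + 306,637 + 1,162,824 = 1,772,463 (over)
Jun 2023–Sep 2023: 19,865 + 306,637 + 1,162,824 + 10,893 = 1,500,219 (under)
Jul 2023–Oct 2023: 306,637 + 1,162,824 + 10,893 + 161,315 = 1,641,669 (under)
Aug 2023–Nov 2023: 1,162,824 + 10,893 + 161,315 + 337,348 = 1,672,380 (under)
At least one window exceeds 1,750,000.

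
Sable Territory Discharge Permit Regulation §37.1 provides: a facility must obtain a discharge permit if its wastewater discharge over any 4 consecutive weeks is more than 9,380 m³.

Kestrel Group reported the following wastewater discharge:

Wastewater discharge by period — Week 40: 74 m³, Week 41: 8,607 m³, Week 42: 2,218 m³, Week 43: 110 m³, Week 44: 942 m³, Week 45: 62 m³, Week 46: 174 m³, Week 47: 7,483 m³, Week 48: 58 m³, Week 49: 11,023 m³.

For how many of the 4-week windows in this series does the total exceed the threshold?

3

Week 40–Week 43: 74 m³ + 8,607 m³ + 2,218 m³ + 110 m³ = 11,009 m³ (over)
Week 41–Week 44: 8,607 m³ + 2,218 m³ + 110 m³ + 942 m³ = 11,877 m³ (over)
Week 42–Week 45: 2,218 m³ + 110 m³ + 942 m³ + 62 m³ = 3,332 m³ (under)
Week 43–Week 46: 110 m³ + 942 m³ + 62 m³ + 174 m³ = 1,288 m³ (under)
Week 44–Week 47: 942 m³ + 62 m³ + 174 m³ + 7,483 m³ = 8,661 m³ (under)
Week 45–Week 48: 62 m³ + 174 m³ + 7,483 m³ + 58 m³ = 7,777 m³ (under)
Week 46–Week 49: 174 m³ + 7,483 m³ + 58 m³ + 11,023 m³ = 18,738 m³ (over)
3 windows exceed the threshold.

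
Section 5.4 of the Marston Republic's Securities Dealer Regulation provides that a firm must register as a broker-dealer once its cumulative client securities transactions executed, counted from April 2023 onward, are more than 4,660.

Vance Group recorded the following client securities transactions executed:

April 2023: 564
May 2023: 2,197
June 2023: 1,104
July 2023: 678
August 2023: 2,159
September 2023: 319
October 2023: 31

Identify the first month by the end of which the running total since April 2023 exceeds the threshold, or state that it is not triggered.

Through April 2023: 564
Through May 2023: 2,761
Through June 2023: 3,865
Through July 2023: 4,543
Through August 2023: 6,702 ← exceeds threshold

August 2023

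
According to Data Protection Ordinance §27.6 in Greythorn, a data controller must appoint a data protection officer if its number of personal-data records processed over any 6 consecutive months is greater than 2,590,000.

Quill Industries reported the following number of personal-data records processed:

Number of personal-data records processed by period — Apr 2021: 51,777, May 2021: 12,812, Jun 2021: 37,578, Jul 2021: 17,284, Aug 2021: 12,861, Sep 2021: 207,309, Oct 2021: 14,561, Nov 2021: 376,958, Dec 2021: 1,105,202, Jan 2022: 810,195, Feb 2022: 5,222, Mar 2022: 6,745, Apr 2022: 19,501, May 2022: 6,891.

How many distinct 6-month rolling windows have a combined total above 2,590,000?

Apr 2021–Sep 2021: 51,777 + 12,812 + 37,578 + 17,284 + 12,861 + 207,309 = 339,621 (under)
May 2021–Oct 2021: 12,812 + 37,578 + 17,284 + 12,861 + 207,309 + 14,561 = 302,405 (under)
Jun 2021–Nov 2021: 37,578 + 17,284 + 12,861 + 207,309 + 14,561 + 376,958 = 666,551 (under)
Jul 2021–Dec 2021: 17,284 + 12,861 + 207,309 + 14,561 + 376,958 + 1,105,202 = 1,734,175 (under)
Aug 2021–Jan 2022: 12,861 + 207,309 + 14,561 + 376,958 + 1,105,202 + 810,195 = 2,527,086 (under)
Sep 2021–Feb 2022: 207,309 + 14,561 + 376,958 + 1,105,202 + 810,195 + 5,222 = 2,519,447 (under)
Oct 2021–Mar 2022: 14,561 + 376,958 + 1,105,202 + 810,195 + 5,222 + 6,745 = 2,318,883 (under)
Nov 2021–Apr 2022: 376,958 + 1,105,202 + 810,195 + 5,222 + 6,745 + 19,501 = 2,323,823 (under)
Dec 2021–May 2022: 1,105,202 + 810,195 + 5,222 + 6,745 + 19,501 + 6,891 = 1,953,756 (under)
0 windows exceed the threshold.

0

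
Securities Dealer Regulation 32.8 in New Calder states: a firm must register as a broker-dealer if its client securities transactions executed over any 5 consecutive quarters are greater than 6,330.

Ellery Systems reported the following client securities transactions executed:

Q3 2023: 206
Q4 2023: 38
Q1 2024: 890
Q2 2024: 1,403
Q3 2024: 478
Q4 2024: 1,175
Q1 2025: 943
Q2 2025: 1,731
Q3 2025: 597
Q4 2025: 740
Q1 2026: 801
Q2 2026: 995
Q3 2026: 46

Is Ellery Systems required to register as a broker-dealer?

Q3 2023–Q3 2024: 206 + 38 + 890 + 1,403 + 478 = 3,015 (under)
Q4 2023–Q4 2024: 38 + 890 + 1,403 + 478 + 1,175 = 3,984 (under)
Q1 2024–Q1 2025: 890 + 1,403 + 478 + 1,175 + 943 = 4,889 (under)
Q2 2024–Q2 2025: 1,403 + 478 + 1,175 + 943 + 1,731 = 5,730 (under)
Q3 2024–Q3 2025: 478 + 1,175 + 943 + 1,731 + 597 = 4,924 (under)
Q4 2024–Q4 2025: 1,175 + 943 + 1,731 + 597 + 740 = 5,186 (under)
Q1 2025–Q1 2026: 943 + 1,731 + 597 + 740 + 801 = 4,812 (under)
Q2 2025–Q2 2026: 1,731 + 597 + 740 + 801 + 995 = 4,864 (under)
Q3 2025–Q3 2026: 597 + 740 + 801 + 995 + 46 = 3,179 (under)
No window exceeds 6,330.

No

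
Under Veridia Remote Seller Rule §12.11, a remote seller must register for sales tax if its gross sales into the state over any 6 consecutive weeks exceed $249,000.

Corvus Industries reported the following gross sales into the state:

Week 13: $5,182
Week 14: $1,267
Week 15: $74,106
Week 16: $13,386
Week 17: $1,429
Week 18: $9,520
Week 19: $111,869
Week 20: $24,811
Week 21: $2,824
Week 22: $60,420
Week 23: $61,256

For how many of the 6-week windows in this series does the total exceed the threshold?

1

Week 13–Week 18: $5,182 + $1,267 + $74,106 + $13,386 + $1,429 + $9,520 = $104,890 (under)
Week 14–Week 19: $1,267 + $74,106 + $13,386 + $1,429 + $9,520 + $111,869 = $211,577 (under)
Week 15–Week 20: $74,106 + $13,386 + $1,429 + $9,520 + $111,869 + $24,811 = $235,121 (under)
Week 16–Week 21: $13,386 + $1,429 + $9,520 + $111,869 + $24,811 + $2,824 = $163,839 (under)
Week 17–Week 22: $1,429 + $9,520 + $111,869 + $24,811 + $2,824 + $60,420 = $210,873 (under)
Week 18–Week 23: $9,520 + $111,869 + $24,811 + $2,824 + $60,420 + $61,256 = $270,700 (over)
1 window exceeds the threshold.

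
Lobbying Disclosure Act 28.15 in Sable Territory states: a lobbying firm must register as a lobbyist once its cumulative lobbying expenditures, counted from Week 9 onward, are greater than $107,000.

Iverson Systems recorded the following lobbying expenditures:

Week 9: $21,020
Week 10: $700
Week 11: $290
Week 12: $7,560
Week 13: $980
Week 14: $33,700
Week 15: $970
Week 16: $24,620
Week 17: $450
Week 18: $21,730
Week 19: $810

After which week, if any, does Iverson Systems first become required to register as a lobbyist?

Through Week 9: $21,020
Through Week 10: $21,720
Through Week 11: $22,010
Through Week 12: $29,570
Through Week 13: $30,550
Through Week 14: $64,250
Through Week 15: $65,220
Through Week 16: $89,840
Through Week 17: $90,290
Through Week 18: $112,020 ← exceeds threshold

Week 18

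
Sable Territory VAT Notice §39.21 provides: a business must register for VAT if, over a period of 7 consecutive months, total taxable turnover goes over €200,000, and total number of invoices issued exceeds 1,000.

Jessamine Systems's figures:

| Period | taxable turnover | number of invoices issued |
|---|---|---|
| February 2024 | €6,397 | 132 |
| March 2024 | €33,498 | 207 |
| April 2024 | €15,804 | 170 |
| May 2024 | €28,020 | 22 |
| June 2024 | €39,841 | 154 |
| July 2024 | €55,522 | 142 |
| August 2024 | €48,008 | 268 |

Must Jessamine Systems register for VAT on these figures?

Total taxable turnover: €6,397 + €33,498 + €15,804 + €28,020 + €39,841 + €55,522 + €48,008 = €227,090 (> €200,000).
Total number of invoices issued: 132 + 207 + 170 + 22 + 154 + 142 + 268 = 1,095 (> 1,000).
The test is 'and': both thresholds are exceeded.

Yes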